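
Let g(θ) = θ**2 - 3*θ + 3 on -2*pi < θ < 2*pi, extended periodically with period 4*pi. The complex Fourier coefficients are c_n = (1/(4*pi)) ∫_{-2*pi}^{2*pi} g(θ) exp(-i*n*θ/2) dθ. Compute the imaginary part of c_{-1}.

Since g is real-valued, Im(c_{-1}) = -(1/(4*pi)) ∫_{-2*pi}^{2*pi} g(θ) sin(-θ/2) dθ = b_{1}/2.
Integrating by parts twice (tabular method), an antiderivative of (θ**2 - 3*θ + 3) sin(-θ/2) is 2*θ**2*cos(θ/2) - 8*θ*sin(θ/2) - 6*θ*cos(θ/2) + 12*sin(θ/2) - 10*cos(θ/2); evaluating from -2*pi to 2*pi: ∫_{-2*pi}^{2*pi} (θ**2 - 3*θ + 3) sin(-θ/2) dθ = (-8*pi**2 + 10 + 12*pi) - (-8*pi**2 - 12*pi + 10) = 24*pi.
Hence Im(c_{-1}) = (-1/(4*pi))·(24*pi) = -6.

-6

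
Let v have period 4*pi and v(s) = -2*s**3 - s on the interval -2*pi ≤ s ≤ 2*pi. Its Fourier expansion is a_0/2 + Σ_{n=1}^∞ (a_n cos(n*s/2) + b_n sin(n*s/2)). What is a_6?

0

a_6 = (1/(2*pi)) ∫_{-2*pi}^{2*pi} v(s) cos(3*s) ds.
v is odd and cos(3*s) is even, so the integrand is odd over a symmetric interval and the integral vanishes.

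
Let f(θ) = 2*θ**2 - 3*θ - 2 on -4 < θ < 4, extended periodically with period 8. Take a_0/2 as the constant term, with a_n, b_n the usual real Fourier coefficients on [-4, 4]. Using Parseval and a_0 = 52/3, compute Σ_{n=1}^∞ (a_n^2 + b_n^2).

12512/45

Parseval: a_0^2/2 + Σ_{n≥1} (a_n^2+b_n^2) = 1/4 ∫_{-4}^{4} f(θ)^2 dθ = 6424/15.
Subtract a_0^2/2 = 1352/9: Σ (a_n^2+b_n^2) = 12512/45.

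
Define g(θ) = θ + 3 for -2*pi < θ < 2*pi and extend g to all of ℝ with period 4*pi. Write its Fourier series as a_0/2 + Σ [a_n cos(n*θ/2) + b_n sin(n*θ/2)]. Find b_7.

4/7

b_7 = (1/(2*pi)) ∫_{-2*pi}^{2*pi} g(θ) sin(7*θ/2) dθ.
Integrating by parts (boundary term plus one more integral), an antiderivative of (θ + 3) sin(7*θ/2) is -2*θ*cos(7*θ/2)/7 + 4*sin(7*θ/2)/49 - 6*cos(7*θ/2)/7; evaluating from -2*pi to 2*pi: ∫_{-2*pi}^{2*pi} (θ + 3) sin(7*θ/2) dθ = (6/7 + 4*pi/7) - (6/7 - 4*pi/7) = 8*pi/7.
Hence b_7 = (1/(2*pi))·(8*pi/7) = 4/7.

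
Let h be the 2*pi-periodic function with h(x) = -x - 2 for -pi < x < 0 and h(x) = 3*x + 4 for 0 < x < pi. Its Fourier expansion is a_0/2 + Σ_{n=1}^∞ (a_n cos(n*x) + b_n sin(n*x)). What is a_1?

-8/pi

a_1 = 1/pi ∫_{-pi}^{pi} h(x) cos(x) dx.
Split the integral at the breakpoints.
Integrating by parts (boundary term plus one more integral), an antiderivative of (-x - 2) cos(x) is -x*sin(x) - 2*sin(x) - cos(x); evaluating from -pi to 0: ∫_{-pi}^{0} (-x - 2) cos(x) dx = (-1) - (1) = -2.
Integrating by parts (boundary term plus one more integral), an antiderivative of (3*x + 4) cos(x) is 3*x*sin(x) + 4*sin(x) + 3*cos(x); evaluating from 0 to pi: ∫_{0}^{pi} (3*x + 4) cos(x) dx = (-3) - (3) = -6.
Summing the pieces and multiplying by (1/pi) gives a_1 = -8/pi.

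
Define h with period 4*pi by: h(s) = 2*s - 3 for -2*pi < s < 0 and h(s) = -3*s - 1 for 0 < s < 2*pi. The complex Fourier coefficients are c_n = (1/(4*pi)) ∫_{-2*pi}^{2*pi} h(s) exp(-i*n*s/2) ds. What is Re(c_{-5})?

Since h is real-valued, Re(c_{-5}) = (1/(4*pi)) ∫_{-2*pi}^{2*pi} h(s) cos(-5*s/2) ds = a_{5}/2.
Split the integral at the breakpoints.
Integrating by parts (boundary term plus one more integral), an antiderivative of (2*s - 3) cos(-5*s/2) is 4*s*sin(5*s/2)/5 - 6*sin(5*s/2)/5 + 8*cos(5*s/2)/25; evaluating from -2*pi to 0: ∫_{-2*pi}^{0} (2*s - 3) cos(-5*s/2) ds = (8/25) - (-8/25) = 16/25.
Integrating by parts (boundary term plus one more integral), an antiderivative of (-3*s - 1) cos(-5*s/2) is -6*s*sin(5*s/2)/5 - 2*sin(5*s/2)/5 - 12*cos(5*s/2)/25; evaluating from 0 to 2*pi: ∫_{0}^{2*pi} (-3*s - 1) cos(-5*s/2) ds = (12/25) - (-12/25) = 24/25.
So ∫_{-2*pi}^{2*pi} h(s) cos(-5*s/2) ds = 8/5.
Hence Re(c_{-5}) = (1/(4*pi))·(8/5) = 2/(5*pi).

2/(5*pi)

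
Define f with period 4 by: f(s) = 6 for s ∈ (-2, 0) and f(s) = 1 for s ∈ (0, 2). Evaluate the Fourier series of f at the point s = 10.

s = 10 differs from s = 2 by 2 full period(s), and the series is 4-periodic.
At s = 2 the one-sided limits are f(2^-) = 1 and f(2^+) = 6.
By Dirichlet's theorem the series converges to their average, [(1) + (6)]/2 = 7/2.

7/2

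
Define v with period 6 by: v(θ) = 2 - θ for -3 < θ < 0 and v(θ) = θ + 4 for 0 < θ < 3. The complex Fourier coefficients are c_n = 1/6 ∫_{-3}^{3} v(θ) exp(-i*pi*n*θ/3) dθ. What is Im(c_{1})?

Since v is real-valued, Im(c_{1}) = -1/6 ∫_{-3}^{3} v(θ) sin(pi*θ/3) dθ = -b_{1}/2.
Split the integral at the breakpoints.
Integrating by parts (boundary term plus one more integral), an antiderivative of (2 - θ) sin(pi*θ/3) is 3*θ*cos(pi*θ/3)/pi - 9*sin(pi*θ/3)/pi**2 - 6*cos(pi*θ/3)/pi; evaluating from -3 to 0: ∫_{-3}^{0} (2 - θ) sin(pi*θ/3) dθ = (-6/pi) - (15/pi) = -21/pi.
Integrating by parts (boundary term plus one more integral), an antiderivative of (θ + 4) sin(pi*θ/3) is -3*θ*cos(pi*θ/3)/pi + 9*sin(pi*θ/3)/pi**2 - 12*cos(pi*θ/3)/pi; evaluating from 0 to 3: ∫_{0}^{3} (θ + 4) sin(pi*θ/3) dθ = (21/pi) - (-12/pi) = 33/pi.
So ∫_{-3}^{3} v(θ) sin(pi*θ/3) dθ = 12/pi.
Hence Im(c_{1}) = (-1/6)·(12/pi) = -2/pi.

-2/pi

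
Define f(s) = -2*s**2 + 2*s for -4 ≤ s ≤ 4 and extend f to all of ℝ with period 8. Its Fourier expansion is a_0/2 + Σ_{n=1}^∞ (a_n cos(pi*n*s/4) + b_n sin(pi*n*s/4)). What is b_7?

b_7 = 1/4 ∫_{-4}^{4} f(s) sin(7*pi*s/4) ds.
Integrating by parts twice (tabular method), an antiderivative of (-2*s**2 + 2*s) sin(7*pi*s/4) is 8*s**2*cos(7*pi*s/4)/(7*pi) - 64*s*sin(7*pi*s/4)/(49*pi**2) - 8*s*cos(7*pi*s/4)/(7*pi) + 32*sin(7*pi*s/4)/(49*pi**2) - 256*cos(7*pi*s/4)/(343*pi**3); evaluating from -4 to 4: ∫_{-4}^{4} (-2*s**2 + 2*s) sin(7*pi*s/4) ds = (32*(8 - 147*pi**2)/(343*pi**3)) - (32*(8 - 245*pi**2)/(343*pi**3)) = 64/(7*pi).
Hence b_7 = (1/4)·(64/(7*pi)) = 16/(7*pi).

16/(7*pi)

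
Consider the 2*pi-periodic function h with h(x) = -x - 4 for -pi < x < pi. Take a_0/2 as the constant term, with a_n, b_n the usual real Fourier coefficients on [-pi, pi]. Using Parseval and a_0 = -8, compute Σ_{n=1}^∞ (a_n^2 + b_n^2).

2*pi**2/3

Parseval: a_0^2/2 + Σ_{n≥1} (a_n^2+b_n^2) = 1/pi ∫_{-pi}^{pi} h(x)^2 dx = 2*pi**2/3 + 32.
Subtract a_0^2/2 = 32: Σ (a_n^2+b_n^2) = 2*pi**2/3.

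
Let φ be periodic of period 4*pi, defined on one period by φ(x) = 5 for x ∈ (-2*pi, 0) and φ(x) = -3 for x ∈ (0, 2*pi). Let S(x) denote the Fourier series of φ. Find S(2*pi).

1

At x = 2*pi the one-sided limits are φ(2*pi^-) = -3 and φ(2*pi^+) = 5.
By Dirichlet's theorem the series converges to their average, [(-3) + (5)]/2 = 1.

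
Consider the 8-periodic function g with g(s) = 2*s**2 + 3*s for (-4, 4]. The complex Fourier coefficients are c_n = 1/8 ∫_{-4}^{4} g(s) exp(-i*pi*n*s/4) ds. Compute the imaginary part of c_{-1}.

Since g is real-valued, Im(c_{-1}) = -1/8 ∫_{-4}^{4} g(s) sin(-pi*s/4) ds = b_{1}/2.
Integrating by parts twice (tabular method), an antiderivative of (2*s**2 + 3*s) sin(-pi*s/4) is 8*s**2*cos(pi*s/4)/pi - 64*s*sin(pi*s/4)/pi**2 + 12*s*cos(pi*s/4)/pi - 48*sin(pi*s/4)/pi**2 - 256*cos(pi*s/4)/pi**3; evaluating from -4 to 4: ∫_{-4}^{4} (2*s**2 + 3*s) sin(-pi*s/4) ds = (-176/pi + 256/pi**3) - (-80/pi + 256/pi**3) = -96/pi.
Hence Im(c_{-1}) = (-1/8)·(-96/pi) = 12/pi.

12/pi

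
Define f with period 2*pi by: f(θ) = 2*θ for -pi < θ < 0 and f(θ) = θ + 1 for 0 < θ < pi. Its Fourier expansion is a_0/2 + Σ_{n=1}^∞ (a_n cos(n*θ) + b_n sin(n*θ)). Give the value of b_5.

(2 + 3*pi)/(5*pi)

b_5 = 1/pi ∫_{-pi}^{pi} f(θ) sin(5*θ) dθ.
Split the integral at the breakpoints.
Integrating by parts (boundary term plus one more integral), an antiderivative of (2*θ) sin(5*θ) is -2*θ*cos(5*θ)/5 + 2*sin(5*θ)/25; evaluating from -pi to 0: ∫_{-pi}^{0} (2*θ) sin(5*θ) dθ = (0) - (-2*pi/5) = 2*pi/5.
Integrating by parts (boundary term plus one more integral), an antiderivative of (θ + 1) sin(5*θ) is -θ*cos(5*θ)/5 + sin(5*θ)/25 - cos(5*θ)/5; evaluating from 0 to pi: ∫_{0}^{pi} (θ + 1) sin(5*θ) dθ = (1/5 + pi/5) - (-1/5) = 2/5 + pi/5.
Summing the pieces and multiplying by (1/pi) gives b_5 = (2 + 3*pi)/(5*pi).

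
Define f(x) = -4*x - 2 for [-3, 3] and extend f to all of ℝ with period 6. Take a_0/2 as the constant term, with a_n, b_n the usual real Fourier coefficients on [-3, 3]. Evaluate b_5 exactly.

b_5 = 1/3 ∫_{-3}^{3} f(x) sin(5*pi*x/3) dx.
Integrating by parts (boundary term plus one more integral), an antiderivative of (-4*x - 2) sin(5*pi*x/3) is 12*x*cos(5*pi*x/3)/(5*pi) - 36*sin(5*pi*x/3)/(25*pi**2) + 6*cos(5*pi*x/3)/(5*pi); evaluating from -3 to 3: ∫_{-3}^{3} (-4*x - 2) sin(5*pi*x/3) dx = (-42/(5*pi)) - (6/pi) = -72/(5*pi).
Hence b_5 = (1/3)·(-72/(5*pi)) = -24/(5*pi).

-24/(5*pi)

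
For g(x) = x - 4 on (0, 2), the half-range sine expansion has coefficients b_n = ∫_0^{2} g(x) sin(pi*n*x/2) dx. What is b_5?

-12/(5*pi)

b_5 = ∫_0^{2} (x - 4) sin(5*pi*x/2) dx.
Integrating by parts (boundary term plus one more integral), an antiderivative of (x - 4) sin(5*pi*x/2) is -2*x*cos(5*pi*x/2)/(5*pi) + 4*sin(5*pi*x/2)/(25*pi**2) + 8*cos(5*pi*x/2)/(5*pi); evaluating from 0 to 2: ∫_{0}^{2} (x - 4) sin(5*pi*x/2) dx = (-4/(5*pi)) - (8/(5*pi)) = -12/(5*pi).
Hence b_5 = -12/(5*pi).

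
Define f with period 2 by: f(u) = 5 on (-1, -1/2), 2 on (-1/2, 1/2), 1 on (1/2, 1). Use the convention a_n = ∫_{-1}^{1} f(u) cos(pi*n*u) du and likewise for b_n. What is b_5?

-4/(5*pi)

b_5 = ∫_{-1}^{1} f(u) sin(5*pi*u) du.
Split the integral at the breakpoints.
Directly, an antiderivative of (5) sin(5*pi*u) is -cos(5*pi*u)/pi; evaluating from -1 to -1/2: ∫_{-1}^{-1/2} (5) sin(5*pi*u) du = (0) - (1/pi) = -1/pi.
Directly, an antiderivative of (2) sin(5*pi*u) is -2*cos(5*pi*u)/(5*pi); evaluating from -1/2 to 1/2: ∫_{-1/2}^{1/2} (2) sin(5*pi*u) du = (0) - (0) = 0.
Directly, an antiderivative of (1) sin(5*pi*u) is -cos(5*pi*u)/(5*pi); evaluating from 1/2 to 1: ∫_{1/2}^{1} (1) sin(5*pi*u) du = (1/(5*pi)) - (0) = 1/(5*pi).
Summing the pieces gives b_5 = -4/(5*pi).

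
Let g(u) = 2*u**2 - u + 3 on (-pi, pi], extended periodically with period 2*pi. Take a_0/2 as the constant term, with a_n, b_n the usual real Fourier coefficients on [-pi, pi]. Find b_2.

1

b_2 = 1/pi ∫_{-pi}^{pi} g(u) sin(2*u) du.
Integrating by parts twice (tabular method), an antiderivative of (2*u**2 - u + 3) sin(2*u) is -u**2*cos(2*u) + u*sin(2*u) + u*cos(2*u)/2 - sin(2*u)/4 - cos(2*u); evaluating from -pi to pi: ∫_{-pi}^{pi} (2*u**2 - u + 3) sin(2*u) du = (-pi**2 - 1 + pi/2) - (-pi**2 - pi/2 - 1) = pi.
Hence b_2 = (1/pi)·(pi) = 1.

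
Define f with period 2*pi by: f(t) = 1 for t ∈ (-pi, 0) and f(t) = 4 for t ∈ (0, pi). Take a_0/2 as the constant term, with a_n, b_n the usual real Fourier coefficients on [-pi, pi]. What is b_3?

2/pi

b_3 = 1/pi ∫_{-pi}^{pi} f(t) sin(3*t) dt.
Split the integral at the breakpoints.
Directly, an antiderivative of (1) sin(3*t) is -cos(3*t)/3; evaluating from -pi to 0: ∫_{-pi}^{0} (1) sin(3*t) dt = (-1/3) - (1/3) = -2/3.
Directly, an antiderivative of (4) sin(3*t) is -4*cos(3*t)/3; evaluating from 0 to pi: ∫_{0}^{pi} (4) sin(3*t) dt = (4/3) - (-4/3) = 8/3.
Summing the pieces and multiplying by (1/pi) gives b_3 = 2/pi.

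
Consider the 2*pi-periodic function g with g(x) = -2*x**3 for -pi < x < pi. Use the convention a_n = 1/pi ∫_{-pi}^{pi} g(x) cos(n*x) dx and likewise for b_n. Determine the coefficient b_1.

24 - 4*pi**2

b_1 = 1/pi ∫_{-pi}^{pi} g(x) sin(x) dx.
g is odd and sin(x) is odd, so the integrand is even and b_1 = 2/pi ∫_0^{pi} g(x) sin(x) dx.
Integrating by parts three times (tabular method), an antiderivative of (-2*x**3) sin(x) is 2*x**3*cos(x) - 6*x**2*sin(x) - 12*x*cos(x) + 12*sin(x); evaluating from 0 to pi: ∫_{0}^{pi} (-2*x**3) sin(x) dx = (2*pi*(6 - pi**2)) - (0) = 2*pi*(6 - pi**2).
Hence b_1 = (2/pi)·(2*pi*(6 - pi**2)) = 24 - 4*pi**2.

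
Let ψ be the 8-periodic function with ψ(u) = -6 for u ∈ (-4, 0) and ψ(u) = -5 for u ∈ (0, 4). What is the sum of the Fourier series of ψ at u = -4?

u = -4 differs from u = 4 by -1 full period(s), and the series is 8-periodic.
At u = 4 the one-sided limits are ψ(4^-) = -5 and ψ(4^+) = -6.
By Dirichlet's theorem the series converges to their average, [(-5) + (-6)]/2 = -11/2.

-11/2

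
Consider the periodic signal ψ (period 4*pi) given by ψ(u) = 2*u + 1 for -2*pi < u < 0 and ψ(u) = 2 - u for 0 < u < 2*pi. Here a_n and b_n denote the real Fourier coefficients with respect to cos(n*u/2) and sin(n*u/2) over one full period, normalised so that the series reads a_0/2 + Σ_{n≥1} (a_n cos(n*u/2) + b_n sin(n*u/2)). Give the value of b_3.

b_3 = (1/(2*pi)) ∫_{-2*pi}^{2*pi} ψ(u) sin(3*u/2) du.
Split the integral at the breakpoints.
Integrating by parts (boundary term plus one more integral), an antiderivative of (2*u + 1) sin(3*u/2) is -4*u*cos(3*u/2)/3 + 8*sin(3*u/2)/9 - 2*cos(3*u/2)/3; evaluating from -2*pi to 0: ∫_{-2*pi}^{0} (2*u + 1) sin(3*u/2) du = (-2/3) - (2/3 - 8*pi/3) = -4/3 + 8*pi/3.
Integrating by parts (boundary term plus one more integral), an antiderivative of (2 - u) sin(3*u/2) is 2*u*cos(3*u/2)/3 - 4*sin(3*u/2)/9 - 4*cos(3*u/2)/3; evaluating from 0 to 2*pi: ∫_{0}^{2*pi} (2 - u) sin(3*u/2) du = (4/3 - 4*pi/3) - (-4/3) = 8/3 - 4*pi/3.
Summing the pieces and multiplying by (1/(2*pi)) gives b_3 = 2*(1 + pi)/(3*pi).

2*(1 + pi)/(3*pi)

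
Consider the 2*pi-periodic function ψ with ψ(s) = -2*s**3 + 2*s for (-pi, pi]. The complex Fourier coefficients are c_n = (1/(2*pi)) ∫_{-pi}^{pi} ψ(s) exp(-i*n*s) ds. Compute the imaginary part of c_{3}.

-10/9 + 2*pi**2/3

Since ψ is real-valued, Im(c_{3}) = -(1/(2*pi)) ∫_{-pi}^{pi} ψ(s) sin(3*s) ds = -b_{3}/2.
ψ is odd and sin(3*s) is odd, so the integrand is even: ∫_{-pi}^{pi} ψ(s) sin(3*s) ds = 2∫_0^{pi} ψ(s) sin(3*s) ds.
Integrating by parts three times (tabular method), an antiderivative of (-2*s**3 + 2*s) sin(3*s) is 2*s**3*cos(3*s)/3 - 2*s**2*sin(3*s)/3 - 10*s*cos(3*s)/9 + 10*sin(3*s)/27; evaluating from 0 to pi: ∫_{0}^{pi} (-2*s**3 + 2*s) sin(3*s) ds = (2*pi*(5 - 3*pi**2)/9) - (0) = 2*pi*(5 - 3*pi**2)/9.
So ∫_{-pi}^{pi} ψ(s) sin(3*s) ds = 4*pi*(5 - 3*pi**2)/9.
Hence Im(c_{3}) = (-1/(2*pi))·(4*pi*(5 - 3*pi**2)/9) = -10/9 + 2*pi**2/3.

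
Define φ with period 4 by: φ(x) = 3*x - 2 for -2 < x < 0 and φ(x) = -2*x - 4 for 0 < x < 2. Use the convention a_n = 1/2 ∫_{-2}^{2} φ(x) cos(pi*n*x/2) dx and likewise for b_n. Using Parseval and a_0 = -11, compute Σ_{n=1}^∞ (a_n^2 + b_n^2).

Parseval: a_0^2/2 + Σ_{n≥1} (a_n^2+b_n^2) = 1/2 ∫_{-2}^{2} φ(x)^2 dx = 196/3.
Subtract a_0^2/2 = 121/2: Σ (a_n^2+b_n^2) = 29/6.

29/6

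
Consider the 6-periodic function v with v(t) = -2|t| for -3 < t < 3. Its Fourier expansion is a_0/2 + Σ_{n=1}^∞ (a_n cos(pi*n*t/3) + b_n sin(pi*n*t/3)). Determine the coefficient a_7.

24/(49*pi**2)

a_7 = 1/3 ∫_{-3}^{3} v(t) cos(7*pi*t/3) dt.
v is even and cos(7*pi*t/3) is even, so the integrand is even and a_7 = 2/3 ∫_0^{3} v(t) cos(7*pi*t/3) dt.
Integrating by parts (boundary term plus one more integral), an antiderivative of (-2*t) cos(7*pi*t/3) is -6*t*sin(7*pi*t/3)/(7*pi) - 18*cos(7*pi*t/3)/(49*pi**2); evaluating from 0 to 3: ∫_{0}^{3} (-2*t) cos(7*pi*t/3) dt = (18/(49*pi**2)) - (-18/(49*pi**2)) = 36/(49*pi**2).
Hence a_7 = (2/3)·(36/(49*pi**2)) = 24/(49*pi**2).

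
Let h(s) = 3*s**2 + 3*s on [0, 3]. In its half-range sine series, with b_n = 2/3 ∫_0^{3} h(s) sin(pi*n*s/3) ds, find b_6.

b_6 = 2/3 ∫_0^{3} (3*s**2 + 3*s) sin(2*pi*s) ds.
Integrating by parts twice (tabular method), an antiderivative of (3*s**2 + 3*s) sin(2*pi*s) is -3*s**2*cos(2*pi*s)/(2*pi) + 3*s*sin(2*pi*s)/(2*pi**2) - 3*s*cos(2*pi*s)/(2*pi) + 3*sin(2*pi*s)/(4*pi**2) + 3*cos(2*pi*s)/(4*pi**3); evaluating from 0 to 3: ∫_{0}^{3} (3*s**2 + 3*s) sin(2*pi*s) ds = (-18/pi + 3/(4*pi**3)) - (3/(4*pi**3)) = -18/pi.
Hence b_6 = (2/3)·(-18/pi) = -12/pi.

-12/pi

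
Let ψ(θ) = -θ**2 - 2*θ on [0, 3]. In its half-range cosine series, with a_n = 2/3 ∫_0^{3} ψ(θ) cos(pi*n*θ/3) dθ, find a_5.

a_5 = 2/3 ∫_0^{3} (-θ**2 - 2*θ) cos(5*pi*θ/3) dθ.
Integrating by parts twice (tabular method), an antiderivative of (-θ**2 - 2*θ) cos(5*pi*θ/3) is -3*θ**2*sin(5*pi*θ/3)/(5*pi) - 6*θ*sin(5*pi*θ/3)/(5*pi) - 18*θ*cos(5*pi*θ/3)/(25*pi**2) + 54*sin(5*pi*θ/3)/(125*pi**3) - 18*cos(5*pi*θ/3)/(25*pi**2); evaluating from 0 to 3: ∫_{0}^{3} (-θ**2 - 2*θ) cos(5*pi*θ/3) dθ = (72/(25*pi**2)) - (-18/(25*pi**2)) = 18/(5*pi**2).
Hence a_5 = (2/3)·(18/(5*pi**2)) = 12/(5*pi**2).

12/(5*pi**2)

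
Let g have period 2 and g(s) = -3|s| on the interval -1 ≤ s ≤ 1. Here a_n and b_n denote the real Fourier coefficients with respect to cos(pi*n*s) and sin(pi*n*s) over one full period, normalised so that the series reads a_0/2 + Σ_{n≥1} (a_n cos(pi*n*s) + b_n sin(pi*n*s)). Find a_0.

a_0 = ∫_{-1}^{1} g(s) ds = -3.

-3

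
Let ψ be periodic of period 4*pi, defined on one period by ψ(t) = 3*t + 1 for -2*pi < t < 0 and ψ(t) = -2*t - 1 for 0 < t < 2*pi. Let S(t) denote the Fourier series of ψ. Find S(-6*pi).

t = -6*pi differs from t = 2*pi by -2 full period(s), and the series is 4*pi-periodic.
At t = 2*pi the one-sided limits are ψ(2*pi^-) = -4*pi - 1 and ψ(2*pi^+) = 1 - 6*pi.
By Dirichlet's theorem the series converges to their average, [(-4*pi - 1) + (1 - 6*pi)]/2 = -5*pi.

-5*pi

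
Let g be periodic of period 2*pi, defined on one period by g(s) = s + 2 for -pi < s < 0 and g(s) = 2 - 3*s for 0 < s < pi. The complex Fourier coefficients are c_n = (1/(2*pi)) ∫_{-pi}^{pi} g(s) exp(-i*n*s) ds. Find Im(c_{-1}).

Since g is real-valued, Im(c_{-1}) = -(1/(2*pi)) ∫_{-pi}^{pi} g(s) sin(-s) ds = b_{1}/2.
Split the integral at the breakpoints.
Integrating by parts (boundary term plus one more integral), an antiderivative of (s + 2) sin(-s) is s*cos(s) - sin(s) + 2*cos(s); evaluating from -pi to 0: ∫_{-pi}^{0} (s + 2) sin(-s) ds = (2) - (-2 + pi) = 4 - pi.
Integrating by parts (boundary term plus one more integral), an antiderivative of (2 - 3*s) sin(-s) is -3*s*cos(s) + 3*sin(s) + 2*cos(s); evaluating from 0 to pi: ∫_{0}^{pi} (2 - 3*s) sin(-s) ds = (-2 + 3*pi) - (2) = -4 + 3*pi.
So ∫_{-pi}^{pi} g(s) sin(-s) ds = 2*pi.
Hence Im(c_{-1}) = (-1/(2*pi))·(2*pi) = -1.

-1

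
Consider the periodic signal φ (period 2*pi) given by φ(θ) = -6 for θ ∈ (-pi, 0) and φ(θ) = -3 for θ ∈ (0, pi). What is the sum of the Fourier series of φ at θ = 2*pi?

-9/2

θ = 2*pi differs from θ = 0 by 1 full period(s), and the series is 2*pi-periodic.
At θ = 0 the one-sided limits are φ(0^-) = -6 and φ(0^+) = -3.
By Dirichlet's theorem the series converges to their average, [(-6) + (-3)]/2 = -9/2.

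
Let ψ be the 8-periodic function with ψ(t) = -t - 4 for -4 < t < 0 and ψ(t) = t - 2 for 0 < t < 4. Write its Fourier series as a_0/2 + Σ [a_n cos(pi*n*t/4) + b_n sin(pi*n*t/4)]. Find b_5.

b_5 = 1/4 ∫_{-4}^{4} ψ(t) sin(5*pi*t/4) dt.
Split the integral at the breakpoints.
Integrating by parts (boundary term plus one more integral), an antiderivative of (-t - 4) sin(5*pi*t/4) is 4*t*cos(5*pi*t/4)/(5*pi) - 16*sin(5*pi*t/4)/(25*pi**2) + 16*cos(5*pi*t/4)/(5*pi); evaluating from -4 to 0: ∫_{-4}^{0} (-t - 4) sin(5*pi*t/4) dt = (16/(5*pi)) - (0) = 16/(5*pi).
Integrating by parts (boundary term plus one more integral), an antiderivative of (t - 2) sin(5*pi*t/4) is -4*t*cos(5*pi*t/4)/(5*pi) + 16*sin(5*pi*t/4)/(25*pi**2) + 8*cos(5*pi*t/4)/(5*pi); evaluating from 0 to 4: ∫_{0}^{4} (t - 2) sin(5*pi*t/4) dt = (8/(5*pi)) - (8/(5*pi)) = 0.
Summing the pieces and multiplying by (1/4) gives b_5 = 4/(5*pi).

4/(5*pi)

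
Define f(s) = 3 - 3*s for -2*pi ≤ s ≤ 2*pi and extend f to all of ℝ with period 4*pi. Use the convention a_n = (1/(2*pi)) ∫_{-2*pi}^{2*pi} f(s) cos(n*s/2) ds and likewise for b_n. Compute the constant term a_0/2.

3

a_0 = (1/(2*pi)) ∫_{-2*pi}^{2*pi} f(s) ds = (1/(2*pi)) · (12*pi) = 6.
So the constant term a_0/2 = 3.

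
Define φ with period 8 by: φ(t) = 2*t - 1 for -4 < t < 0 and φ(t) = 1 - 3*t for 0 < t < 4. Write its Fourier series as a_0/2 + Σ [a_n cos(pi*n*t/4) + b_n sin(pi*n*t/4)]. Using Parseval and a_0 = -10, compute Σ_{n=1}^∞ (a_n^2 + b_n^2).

Parseval: a_0^2/2 + Σ_{n≥1} (a_n^2+b_n^2) = 1/4 ∫_{-4}^{4} φ(t)^2 dt = 202/3.
Subtract a_0^2/2 = 50: Σ (a_n^2+b_n^2) = 52/3.

52/3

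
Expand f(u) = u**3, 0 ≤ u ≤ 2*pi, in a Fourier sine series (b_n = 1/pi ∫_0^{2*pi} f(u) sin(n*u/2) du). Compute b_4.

3/2 - 4*pi**2

b_4 = 1/pi ∫_0^{2*pi} (u**3) sin(2*u) du.
Integrating by parts three times (tabular method), an antiderivative of (u**3) sin(2*u) is -u**3*cos(2*u)/2 + 3*u**2*sin(2*u)/4 + 3*u*cos(2*u)/4 - 3*sin(2*u)/8; evaluating from 0 to 2*pi: ∫_{0}^{2*pi} (u**3) sin(2*u) du = (pi*(3 - 8*pi**2)/2) - (0) = pi*(3 - 8*pi**2)/2.
Hence b_4 = (1/pi)·(pi*(3 - 8*pi**2)/2) = 3/2 - 4*pi**2.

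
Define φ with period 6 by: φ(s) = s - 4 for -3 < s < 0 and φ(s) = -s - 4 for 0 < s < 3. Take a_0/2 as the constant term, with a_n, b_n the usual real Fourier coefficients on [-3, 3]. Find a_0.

-11

a_0 = 1/3 ∫_{-3}^{3} φ(s) ds = 1/3 · (-33) = -11.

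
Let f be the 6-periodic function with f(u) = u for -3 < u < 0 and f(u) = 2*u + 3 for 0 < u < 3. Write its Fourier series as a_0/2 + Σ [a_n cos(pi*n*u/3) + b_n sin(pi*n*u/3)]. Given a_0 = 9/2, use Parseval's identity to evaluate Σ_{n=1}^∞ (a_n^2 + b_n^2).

Parseval: a_0^2/2 + Σ_{n≥1} (a_n^2+b_n^2) = 1/3 ∫_{-3}^{3} f(u)^2 du = 42.
Subtract a_0^2/2 = 81/8: Σ (a_n^2+b_n^2) = 255/8.

255/8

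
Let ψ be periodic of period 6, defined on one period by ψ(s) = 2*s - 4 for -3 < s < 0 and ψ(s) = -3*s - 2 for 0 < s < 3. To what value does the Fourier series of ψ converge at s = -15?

s = -15 differs from s = -3 by -2 full period(s), and the series is 6-periodic.
At s = -3 the one-sided limits are ψ(-3^-) = -11 and ψ(-3^+) = -10.
By Dirichlet's theorem the series converges to their average, [(-11) + (-10)]/2 = -21/2.

-21/2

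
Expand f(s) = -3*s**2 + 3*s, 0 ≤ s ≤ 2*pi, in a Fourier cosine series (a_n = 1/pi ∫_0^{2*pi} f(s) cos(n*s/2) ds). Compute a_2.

-12

a_2 = 1/pi ∫_0^{2*pi} (-3*s**2 + 3*s) cos(s) ds.
Integrating by parts twice (tabular method), an antiderivative of (-3*s**2 + 3*s) cos(s) is -3*s**2*sin(s) + 3*s*sin(s) - 6*s*cos(s) + 6*sin(s) + 3*cos(s); evaluating from 0 to 2*pi: ∫_{0}^{2*pi} (-3*s**2 + 3*s) cos(s) ds = (3 - 12*pi) - (3) = -12*pi.
Hence a_2 = (1/pi)·(-12*pi) = -12.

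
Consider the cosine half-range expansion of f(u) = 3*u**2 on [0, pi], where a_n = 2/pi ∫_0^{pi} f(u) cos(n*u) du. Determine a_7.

-12/49

a_7 = 2/pi ∫_0^{pi} (3*u**2) cos(7*u) du.
Integrating by parts twice (tabular method), an antiderivative of (3*u**2) cos(7*u) is 3*u**2*sin(7*u)/7 + 6*u*cos(7*u)/49 - 6*sin(7*u)/343; evaluating from 0 to pi: ∫_{0}^{pi} (3*u**2) cos(7*u) du = (-6*pi/49) - (0) = -6*pi/49.
Hence a_7 = (2/pi)·(-6*pi/49) = -12/49.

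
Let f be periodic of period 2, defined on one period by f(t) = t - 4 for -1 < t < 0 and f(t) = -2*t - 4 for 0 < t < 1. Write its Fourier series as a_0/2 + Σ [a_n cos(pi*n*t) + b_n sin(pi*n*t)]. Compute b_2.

b_2 = ∫_{-1}^{1} f(t) sin(2*pi*t) dt.
Split the integral at the breakpoints.
Integrating by parts (boundary term plus one more integral), an antiderivative of (t - 4) sin(2*pi*t) is -t*cos(2*pi*t)/(2*pi) + sin(2*pi*t)/(4*pi**2) + 2*cos(2*pi*t)/pi; evaluating from -1 to 0: ∫_{-1}^{0} (t - 4) sin(2*pi*t) dt = (2/pi) - (5/(2*pi)) = -1/(2*pi).
Integrating by parts (boundary term plus one more integral), an antiderivative of (-2*t - 4) sin(2*pi*t) is t*cos(2*pi*t)/pi - sin(2*pi*t)/(2*pi**2) + 2*cos(2*pi*t)/pi; evaluating from 0 to 1: ∫_{0}^{1} (-2*t - 4) sin(2*pi*t) dt = (3/pi) - (2/pi) = 1/pi.
Summing the pieces gives b_2 = 1/(2*pi).

1/(2*pi)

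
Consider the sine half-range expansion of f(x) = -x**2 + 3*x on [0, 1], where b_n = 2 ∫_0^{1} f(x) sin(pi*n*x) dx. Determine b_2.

-2/pi

b_2 = 2 ∫_0^{1} (-x**2 + 3*x) sin(2*pi*x) dx.
Integrating by parts twice (tabular method), an antiderivative of (-x**2 + 3*x) sin(2*pi*x) is x**2*cos(2*pi*x)/(2*pi) - x*sin(2*pi*x)/(2*pi**2) - 3*x*cos(2*pi*x)/(2*pi) + 3*sin(2*pi*x)/(4*pi**2) - cos(2*pi*x)/(4*pi**3); evaluating from 0 to 1: ∫_{0}^{1} (-x**2 + 3*x) sin(2*pi*x) dx = ((-pi**2 - 1/4)/pi**3) - (-1/(4*pi**3)) = -1/pi.
Hence b_2 = 2·(-1/pi) = -2/pi.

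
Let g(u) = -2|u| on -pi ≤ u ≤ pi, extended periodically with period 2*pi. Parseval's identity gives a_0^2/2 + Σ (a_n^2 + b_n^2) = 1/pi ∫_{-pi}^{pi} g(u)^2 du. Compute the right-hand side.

1/pi ∫_{-pi}^{pi} g(u)^2 du = 1/pi · (8*pi**3/3) = 8*pi**2/3.

8*pi**2/3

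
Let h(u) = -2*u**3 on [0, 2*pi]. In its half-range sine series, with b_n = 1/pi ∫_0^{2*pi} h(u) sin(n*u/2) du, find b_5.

b_5 = 1/pi ∫_0^{2*pi} (-2*u**3) sin(5*u/2) du.
Integrating by parts three times (tabular method), an antiderivative of (-2*u**3) sin(5*u/2) is 4*u**3*cos(5*u/2)/5 - 24*u**2*sin(5*u/2)/25 - 96*u*cos(5*u/2)/125 + 192*sin(5*u/2)/625; evaluating from 0 to 2*pi: ∫_{0}^{2*pi} (-2*u**3) sin(5*u/2) du = (32*pi*(6 - 25*pi**2)/125) - (0) = 32*pi*(6 - 25*pi**2)/125.
Hence b_5 = (1/pi)·(32*pi*(6 - 25*pi**2)/125) = 192/125 - 32*pi**2/5.

192/125 - 32*pi**2/5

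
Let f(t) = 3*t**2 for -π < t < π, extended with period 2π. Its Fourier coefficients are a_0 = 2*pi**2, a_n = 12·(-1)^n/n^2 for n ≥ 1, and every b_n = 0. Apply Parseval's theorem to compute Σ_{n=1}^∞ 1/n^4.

pi**4/90

Parseval: a_0^2/2 + Σ a_n^2 = (1/π) ∫_{-π}^{π} f(t)^2 dt = 18*pi**4/5.
Subtract a_0^2/2 = 2*pi**4: Σ a_n^2 = 8*pi**4/5.
Since a_n^2 = 144/n^4, Σ 1/n^4 = pi**4/90.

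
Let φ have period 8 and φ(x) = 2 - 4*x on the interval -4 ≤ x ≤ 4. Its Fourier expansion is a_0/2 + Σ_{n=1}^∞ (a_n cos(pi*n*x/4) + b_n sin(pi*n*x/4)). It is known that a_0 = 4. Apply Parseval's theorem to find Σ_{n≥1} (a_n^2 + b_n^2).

512/3

Parseval: a_0^2/2 + Σ_{n≥1} (a_n^2+b_n^2) = 1/4 ∫_{-4}^{4} φ(x)^2 dx = 536/3.
Subtract a_0^2/2 = 8: Σ (a_n^2+b_n^2) = 512/3.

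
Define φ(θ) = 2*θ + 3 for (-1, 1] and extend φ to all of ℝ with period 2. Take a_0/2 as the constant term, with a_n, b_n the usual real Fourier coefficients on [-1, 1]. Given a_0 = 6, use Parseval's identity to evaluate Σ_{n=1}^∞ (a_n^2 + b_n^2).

8/3

Parseval: a_0^2/2 + Σ_{n≥1} (a_n^2+b_n^2) = ∫_{-1}^{1} φ(θ)^2 dθ = 62/3.
Subtract a_0^2/2 = 18: Σ (a_n^2+b_n^2) = 8/3.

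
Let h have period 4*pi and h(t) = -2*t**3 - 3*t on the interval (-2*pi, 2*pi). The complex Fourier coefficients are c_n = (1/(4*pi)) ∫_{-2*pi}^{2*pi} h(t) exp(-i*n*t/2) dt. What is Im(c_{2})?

9 - 8*pi**2

Since h is real-valued, Im(c_{2}) = -(1/(4*pi)) ∫_{-2*pi}^{2*pi} h(t) sin(t) dt = -b_{2}/2.
h is odd and sin(t) is odd, so the integrand is even: ∫_{-2*pi}^{2*pi} h(t) sin(t) dt = 2∫_0^{2*pi} h(t) sin(t) dt.
Integrating by parts three times (tabular method), an antiderivative of (-2*t**3 - 3*t) sin(t) is 2*t**3*cos(t) - 6*t**2*sin(t) - 9*t*cos(t) + 9*sin(t); evaluating from 0 to 2*pi: ∫_{0}^{2*pi} (-2*t**3 - 3*t) sin(t) dt = (-18*pi + 16*pi**3) - (0) = -18*pi + 16*pi**3.
So ∫_{-2*pi}^{2*pi} h(t) sin(t) dt = -36*pi + 32*pi**3.
Hence Im(c_{2}) = (-1/(4*pi))·(-36*pi + 32*pi**3) = 9 - 8*pi**2.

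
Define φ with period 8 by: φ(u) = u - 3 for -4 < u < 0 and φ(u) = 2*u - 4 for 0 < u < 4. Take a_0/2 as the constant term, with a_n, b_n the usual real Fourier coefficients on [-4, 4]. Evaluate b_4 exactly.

-3/pi

b_4 = 1/4 ∫_{-4}^{4} φ(u) sin(pi*u) du.
Split the integral at the breakpoints.
Integrating by parts (boundary term plus one more integral), an antiderivative of (u - 3) sin(pi*u) is -u*cos(pi*u)/pi + sin(pi*u)/pi**2 + 3*cos(pi*u)/pi; evaluating from -4 to 0: ∫_{-4}^{0} (u - 3) sin(pi*u) du = (3/pi) - (7/pi) = -4/pi.
Integrating by parts (boundary term plus one more integral), an antiderivative of (2*u - 4) sin(pi*u) is -2*u*cos(pi*u)/pi + 2*sin(pi*u)/pi**2 + 4*cos(pi*u)/pi; evaluating from 0 to 4: ∫_{0}^{4} (2*u - 4) sin(pi*u) du = (-4/pi) - (4/pi) = -8/pi.
Summing the pieces and multiplying by (1/4) gives b_4 = -3/pi.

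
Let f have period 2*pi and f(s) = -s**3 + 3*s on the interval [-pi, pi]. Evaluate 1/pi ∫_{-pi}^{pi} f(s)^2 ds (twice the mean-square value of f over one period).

2*pi**2*(-42*pi**2 + 105 + 5*pi**4)/35

1/pi ∫_{-pi}^{pi} f(s)^2 ds = 1/pi · (2*pi**3*(-42*pi**2 + 105 + 5*pi**4)/35) = 2*pi**2*(-42*pi**2 + 105 + 5*pi**4)/35.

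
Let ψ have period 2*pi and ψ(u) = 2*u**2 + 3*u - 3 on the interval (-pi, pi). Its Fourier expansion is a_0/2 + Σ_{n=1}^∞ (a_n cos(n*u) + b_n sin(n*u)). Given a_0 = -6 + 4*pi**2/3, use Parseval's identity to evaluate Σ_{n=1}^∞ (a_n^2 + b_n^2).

pi**2*(6 + 32*pi**2/45)

Parseval: a_0^2/2 + Σ_{n≥1} (a_n^2+b_n^2) = 1/pi ∫_{-pi}^{pi} ψ(u)^2 du = -2*pi**2 + 18 + 8*pi**4/5.
Subtract a_0^2/2 = 2*(9 - 2*pi**2)**2/9: Σ (a_n^2+b_n^2) = pi**2*(6 + 32*pi**2/45).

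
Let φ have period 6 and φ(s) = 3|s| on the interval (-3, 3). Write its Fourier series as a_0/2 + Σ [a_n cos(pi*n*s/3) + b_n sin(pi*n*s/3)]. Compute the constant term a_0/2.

a_0 = 1/3 ∫_{-3}^{3} φ(s) ds = 1/3 · (27) = 9.
So the constant term a_0/2 = 9/2.

9/2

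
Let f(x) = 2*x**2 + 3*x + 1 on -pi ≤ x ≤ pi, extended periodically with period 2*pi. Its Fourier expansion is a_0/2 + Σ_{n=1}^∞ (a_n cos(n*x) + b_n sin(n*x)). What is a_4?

a_4 = 1/pi ∫_{-pi}^{pi} f(x) cos(4*x) dx.
Integrating by parts twice (tabular method), an antiderivative of (2*x**2 + 3*x + 1) cos(4*x) is x**2*sin(4*x)/2 + 3*x*sin(4*x)/4 + x*cos(4*x)/4 + 3*sin(4*x)/16 + 3*cos(4*x)/16; evaluating from -pi to pi: ∫_{-pi}^{pi} (2*x**2 + 3*x + 1) cos(4*x) dx = (3/16 + pi/4) - (3/16 - pi/4) = pi/2.
Hence a_4 = (1/pi)·(pi/2) = 1/2.

1/2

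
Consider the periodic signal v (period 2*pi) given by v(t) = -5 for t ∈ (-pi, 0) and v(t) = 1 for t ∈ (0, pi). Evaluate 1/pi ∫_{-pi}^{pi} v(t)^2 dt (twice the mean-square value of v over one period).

1/pi ∫_{-pi}^{pi} v(t)^2 dt = 1/pi · (26*pi) = 26.

26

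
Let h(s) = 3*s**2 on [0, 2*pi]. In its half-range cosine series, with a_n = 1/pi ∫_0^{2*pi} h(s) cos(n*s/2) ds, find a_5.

-48/25

a_5 = 1/pi ∫_0^{2*pi} (3*s**2) cos(5*s/2) ds.
Integrating by parts twice (tabular method), an antiderivative of (3*s**2) cos(5*s/2) is 6*s**2*sin(5*s/2)/5 + 24*s*cos(5*s/2)/25 - 48*sin(5*s/2)/125; evaluating from 0 to 2*pi: ∫_{0}^{2*pi} (3*s**2) cos(5*s/2) ds = (-48*pi/25) - (0) = -48*pi/25.
Hence a_5 = (1/pi)·(-48*pi/25) = -48/25.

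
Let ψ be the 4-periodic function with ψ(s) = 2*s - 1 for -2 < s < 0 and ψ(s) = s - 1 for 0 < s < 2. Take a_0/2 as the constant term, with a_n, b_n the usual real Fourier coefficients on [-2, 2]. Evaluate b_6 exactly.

-1/pi

b_6 = 1/2 ∫_{-2}^{2} ψ(s) sin(3*pi*s) ds.
Split the integral at the breakpoints.
Integrating by parts (boundary term plus one more integral), an antiderivative of (2*s - 1) sin(3*pi*s) is -2*s*cos(3*pi*s)/(3*pi) + 2*sin(3*pi*s)/(9*pi**2) + cos(3*pi*s)/(3*pi); evaluating from -2 to 0: ∫_{-2}^{0} (2*s - 1) sin(3*pi*s) ds = (1/(3*pi)) - (5/(3*pi)) = -4/(3*pi).
Integrating by parts (boundary term plus one more integral), an antiderivative of (s - 1) sin(3*pi*s) is -s*cos(3*pi*s)/(3*pi) + sin(3*pi*s)/(9*pi**2) + cos(3*pi*s)/(3*pi); evaluating from 0 to 2: ∫_{0}^{2} (s - 1) sin(3*pi*s) ds = (-1/(3*pi)) - (1/(3*pi)) = -2/(3*pi).
Summing the pieces and multiplying by (1/2) gives b_6 = -1/pi.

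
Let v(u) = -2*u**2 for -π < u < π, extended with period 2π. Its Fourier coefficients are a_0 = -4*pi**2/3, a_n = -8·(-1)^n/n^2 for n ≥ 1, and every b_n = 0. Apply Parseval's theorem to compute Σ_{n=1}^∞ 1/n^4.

Parseval: a_0^2/2 + Σ a_n^2 = (1/π) ∫_{-π}^{π} v(u)^2 du = 8*pi**4/5.
Subtract a_0^2/2 = 8*pi**4/9: Σ a_n^2 = 32*pi**4/45.
Since a_n^2 = 64/n^4, Σ 1/n^4 = pi**4/90.

pi**4/90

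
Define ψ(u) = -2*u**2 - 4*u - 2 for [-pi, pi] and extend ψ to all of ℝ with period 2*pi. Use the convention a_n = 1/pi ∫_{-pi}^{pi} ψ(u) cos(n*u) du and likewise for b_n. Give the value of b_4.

b_4 = 1/pi ∫_{-pi}^{pi} ψ(u) sin(4*u) du.
Integrating by parts twice (tabular method), an antiderivative of (-2*u**2 - 4*u - 2) sin(4*u) is u**2*cos(4*u)/2 - u*sin(4*u)/4 + u*cos(4*u) - sin(4*u)/4 + 7*cos(4*u)/16; evaluating from -pi to pi: ∫_{-pi}^{pi} (-2*u**2 - 4*u - 2) sin(4*u) du = (7/16 + pi + pi**2/2) - (-pi + 7/16 + pi**2/2) = 2*pi.
Hence b_4 = (1/pi)·(2*pi) = 2.

2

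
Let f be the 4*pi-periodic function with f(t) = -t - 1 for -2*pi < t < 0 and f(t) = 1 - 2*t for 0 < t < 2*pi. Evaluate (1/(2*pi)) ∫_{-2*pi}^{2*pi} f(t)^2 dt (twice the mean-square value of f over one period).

-6*pi + 2 + 20*pi**2/3

(1/(2*pi)) ∫_{-2*pi}^{2*pi} f(t)^2 dt = (1/(2*pi)) · (4*pi*(-9*pi + 3 + 10*pi**2)/3) = -6*pi + 2 + 20*pi**2/3.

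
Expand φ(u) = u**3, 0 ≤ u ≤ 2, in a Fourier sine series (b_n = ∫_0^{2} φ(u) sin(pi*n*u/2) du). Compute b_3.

b_3 = ∫_0^{2} (u**3) sin(3*pi*u/2) du.
Integrating by parts three times (tabular method), an antiderivative of (u**3) sin(3*pi*u/2) is -2*u**3*cos(3*pi*u/2)/(3*pi) + 4*u**2*sin(3*pi*u/2)/(3*pi**2) + 16*u*cos(3*pi*u/2)/(9*pi**3) - 32*sin(3*pi*u/2)/(27*pi**4); evaluating from 0 to 2: ∫_{0}^{2} (u**3) sin(3*pi*u/2) du = (16*(-2 + 3*pi**2)/(9*pi**3)) - (0) = 16*(-2 + 3*pi**2)/(9*pi**3).
Hence b_3 = 16*(-2 + 3*pi**2)/(9*pi**3).

16*(-2 + 3*pi**2)/(9*pi**3)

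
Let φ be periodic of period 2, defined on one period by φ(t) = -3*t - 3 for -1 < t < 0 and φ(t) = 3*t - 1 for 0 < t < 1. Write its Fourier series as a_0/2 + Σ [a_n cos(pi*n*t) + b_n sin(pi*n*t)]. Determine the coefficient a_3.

a_3 = ∫_{-1}^{1} φ(t) cos(3*pi*t) dt.
Split the integral at the breakpoints.
Integrating by parts (boundary term plus one more integral), an antiderivative of (-3*t - 3) cos(3*pi*t) is -t*sin(3*pi*t)/pi - sin(3*pi*t)/pi - cos(3*pi*t)/(3*pi**2); evaluating from -1 to 0: ∫_{-1}^{0} (-3*t - 3) cos(3*pi*t) dt = (-1/(3*pi**2)) - (1/(3*pi**2)) = -2/(3*pi**2).
Integrating by parts (boundary term plus one more integral), an antiderivative of (3*t - 1) cos(3*pi*t) is t*sin(3*pi*t)/pi - sin(3*pi*t)/(3*pi) + cos(3*pi*t)/(3*pi**2); evaluating from 0 to 1: ∫_{0}^{1} (3*t - 1) cos(3*pi*t) dt = (-1/(3*pi**2)) - (1/(3*pi**2)) = -2/(3*pi**2).
Summing the pieces gives a_3 = -4/(3*pi**2).

-4/(3*pi**2)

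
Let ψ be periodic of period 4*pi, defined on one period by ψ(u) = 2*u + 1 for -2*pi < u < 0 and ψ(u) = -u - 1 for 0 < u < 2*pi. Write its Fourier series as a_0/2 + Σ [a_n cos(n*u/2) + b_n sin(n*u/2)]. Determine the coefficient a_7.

12/(49*pi)

a_7 = (1/(2*pi)) ∫_{-2*pi}^{2*pi} ψ(u) cos(7*u/2) du.
Split the integral at the breakpoints.
Integrating by parts (boundary term plus one more integral), an antiderivative of (2*u + 1) cos(7*u/2) is 4*u*sin(7*u/2)/7 + 2*sin(7*u/2)/7 + 8*cos(7*u/2)/49; evaluating from -2*pi to 0: ∫_{-2*pi}^{0} (2*u + 1) cos(7*u/2) du = (8/49) - (-8/49) = 16/49.
Integrating by parts (boundary term plus one more integral), an antiderivative of (-u - 1) cos(7*u/2) is -2*u*sin(7*u/2)/7 - 2*sin(7*u/2)/7 - 4*cos(7*u/2)/49; evaluating from 0 to 2*pi: ∫_{0}^{2*pi} (-u - 1) cos(7*u/2) du = (4/49) - (-4/49) = 8/49.
Summing the pieces and multiplying by (1/(2*pi)) gives a_7 = 12/(49*pi).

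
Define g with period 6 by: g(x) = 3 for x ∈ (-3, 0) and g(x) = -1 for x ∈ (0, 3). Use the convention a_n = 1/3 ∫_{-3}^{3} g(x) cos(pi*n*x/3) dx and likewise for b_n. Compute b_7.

b_7 = 1/3 ∫_{-3}^{3} g(x) sin(7*pi*x/3) dx.
Split the integral at the breakpoints.
Directly, an antiderivative of (3) sin(7*pi*x/3) is -9*cos(7*pi*x/3)/(7*pi); evaluating from -3 to 0: ∫_{-3}^{0} (3) sin(7*pi*x/3) dx = (-9/(7*pi)) - (9/(7*pi)) = -18/(7*pi).
Directly, an antiderivative of (-1) sin(7*pi*x/3) is 3*cos(7*pi*x/3)/(7*pi); evaluating from 0 to 3: ∫_{0}^{3} (-1) sin(7*pi*x/3) dx = (-3/(7*pi)) - (3/(7*pi)) = -6/(7*pi).
Summing the pieces and multiplying by (1/3) gives b_7 = -8/(7*pi).

-8/(7*pi)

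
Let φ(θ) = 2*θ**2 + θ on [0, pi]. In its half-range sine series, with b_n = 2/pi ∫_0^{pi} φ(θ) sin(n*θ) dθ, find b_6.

b_6 = 2/pi ∫_0^{pi} (2*θ**2 + θ) sin(6*θ) dθ.
Integrating by parts twice (tabular method), an antiderivative of (2*θ**2 + θ) sin(6*θ) is -θ**2*cos(6*θ)/3 + θ*sin(6*θ)/9 - θ*cos(6*θ)/6 + sin(6*θ)/36 + cos(6*θ)/54; evaluating from 0 to pi: ∫_{0}^{pi} (2*θ**2 + θ) sin(6*θ) dθ = (-pi**2/3 - pi/6 + 1/54) - (1/54) = -pi*(1 + 2*pi)/6.
Hence b_6 = (2/pi)·(-pi*(1 + 2*pi)/6) = -2*pi/3 - 1/3.

-2*pi/3 - 1/3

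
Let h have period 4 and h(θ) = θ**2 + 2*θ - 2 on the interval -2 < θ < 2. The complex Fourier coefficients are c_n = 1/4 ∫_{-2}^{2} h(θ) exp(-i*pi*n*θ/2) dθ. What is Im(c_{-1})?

Since h is real-valued, Im(c_{-1}) = -1/4 ∫_{-2}^{2} h(θ) sin(-pi*θ/2) dθ = b_{1}/2.
Integrating by parts twice (tabular method), an antiderivative of (θ**2 + 2*θ - 2) sin(-pi*θ/2) is 2*θ**2*cos(pi*θ/2)/pi - 8*θ*sin(pi*θ/2)/pi**2 + 4*θ*cos(pi*θ/2)/pi - 8*sin(pi*θ/2)/pi**2 - 4*cos(pi*θ/2)/pi - 16*cos(pi*θ/2)/pi**3; evaluating from -2 to 2: ∫_{-2}^{2} (θ**2 + 2*θ - 2) sin(-pi*θ/2) dθ = (-12/pi + 16/pi**3) - (16/pi**3 + 4/pi) = -16/pi.
Hence Im(c_{-1}) = (-1/4)·(-16/pi) = 4/pi.

4/pi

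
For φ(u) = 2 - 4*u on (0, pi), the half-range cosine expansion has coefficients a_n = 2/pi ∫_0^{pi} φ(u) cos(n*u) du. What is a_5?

16/(25*pi)

a_5 = 2/pi ∫_0^{pi} (2 - 4*u) cos(5*u) du.
Integrating by parts (boundary term plus one more integral), an antiderivative of (2 - 4*u) cos(5*u) is -4*u*sin(5*u)/5 + 2*sin(5*u)/5 - 4*cos(5*u)/25; evaluating from 0 to pi: ∫_{0}^{pi} (2 - 4*u) cos(5*u) du = (4/25) - (-4/25) = 8/25.
Hence a_5 = (2/pi)·(8/25) = 16/(25*pi).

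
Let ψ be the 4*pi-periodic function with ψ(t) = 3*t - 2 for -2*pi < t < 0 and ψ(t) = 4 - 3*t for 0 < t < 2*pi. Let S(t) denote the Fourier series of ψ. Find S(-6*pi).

1 - 6*pi

t = -6*pi differs from t = 2*pi by -2 full period(s), and the series is 4*pi-periodic.
At t = 2*pi the one-sided limits are ψ(2*pi^-) = 4 - 6*pi and ψ(2*pi^+) = -6*pi - 2.
By Dirichlet's theorem the series converges to their average, [(4 - 6*pi) + (-6*pi - 2)]/2 = 1 - 6*pi.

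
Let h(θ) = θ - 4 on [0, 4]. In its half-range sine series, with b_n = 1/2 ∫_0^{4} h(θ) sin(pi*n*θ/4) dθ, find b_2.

-4/pi

b_2 = 1/2 ∫_0^{4} (θ - 4) sin(pi*θ/2) dθ.
Integrating by parts (boundary term plus one more integral), an antiderivative of (θ - 4) sin(pi*θ/2) is -2*θ*cos(pi*θ/2)/pi + 4*sin(pi*θ/2)/pi**2 + 8*cos(pi*θ/2)/pi; evaluating from 0 to 4: ∫_{0}^{4} (θ - 4) sin(pi*θ/2) dθ = (0) - (8/pi) = -8/pi.
Hence b_2 = (1/2)·(-8/pi) = -4/pi.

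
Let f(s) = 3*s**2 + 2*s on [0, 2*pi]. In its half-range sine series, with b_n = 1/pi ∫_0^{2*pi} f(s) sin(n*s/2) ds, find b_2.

b_2 = 1/pi ∫_0^{2*pi} (3*s**2 + 2*s) sin(s) ds.
Integrating by parts twice (tabular method), an antiderivative of (3*s**2 + 2*s) sin(s) is -3*s**2*cos(s) + 6*s*sin(s) - 2*s*cos(s) + 2*sin(s) + 6*cos(s); evaluating from 0 to 2*pi: ∫_{0}^{2*pi} (3*s**2 + 2*s) sin(s) ds = (-12*pi**2 - 4*pi + 6) - (6) = -4*pi*(1 + 3*pi).
Hence b_2 = (1/pi)·(-4*pi*(1 + 3*pi)) = -12*pi - 4.

-12*pi - 4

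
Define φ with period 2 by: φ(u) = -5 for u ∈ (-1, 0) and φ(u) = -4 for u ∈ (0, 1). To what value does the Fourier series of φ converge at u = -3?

-9/2

u = -3 differs from u = -1 by -1 full period(s), and the series is 2-periodic.
At u = -1 the one-sided limits are φ(-1^-) = -4 and φ(-1^+) = -5.
By Dirichlet's theorem the series converges to their average, [(-4) + (-5)]/2 = -9/2.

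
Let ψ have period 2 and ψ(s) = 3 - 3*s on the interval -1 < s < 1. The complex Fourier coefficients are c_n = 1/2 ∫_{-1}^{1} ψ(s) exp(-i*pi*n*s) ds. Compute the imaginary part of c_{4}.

Since ψ is real-valued, Im(c_{4}) = -1/2 ∫_{-1}^{1} ψ(s) sin(4*pi*s) ds = -b_{4}/2.
Integrating by parts (boundary term plus one more integral), an antiderivative of (3 - 3*s) sin(4*pi*s) is 3*s*cos(4*pi*s)/(4*pi) - 3*sin(4*pi*s)/(16*pi**2) - 3*cos(4*pi*s)/(4*pi); evaluating from -1 to 1: ∫_{-1}^{1} (3 - 3*s) sin(4*pi*s) ds = (0) - (-3/(2*pi)) = 3/(2*pi).
Hence Im(c_{4}) = (-1/2)·(3/(2*pi)) = -3/(4*pi).

-3/(4*pi)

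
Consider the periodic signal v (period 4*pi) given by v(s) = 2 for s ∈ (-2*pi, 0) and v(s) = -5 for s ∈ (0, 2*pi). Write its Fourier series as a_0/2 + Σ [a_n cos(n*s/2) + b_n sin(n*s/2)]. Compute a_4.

a_4 = (1/(2*pi)) ∫_{-2*pi}^{2*pi} v(s) cos(2*s) ds.
Split the integral at the breakpoints.
Directly, an antiderivative of (2) cos(2*s) is sin(2*s); evaluating from -2*pi to 0: ∫_{-2*pi}^{0} (2) cos(2*s) ds = (0) - (0) = 0.
Directly, an antiderivative of (-5) cos(2*s) is -5*sin(2*s)/2; evaluating from 0 to 2*pi: ∫_{0}^{2*pi} (-5) cos(2*s) ds = (0) - (0) = 0.
Summing the pieces and multiplying by (1/(2*pi)) gives a_4 = 0.

0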